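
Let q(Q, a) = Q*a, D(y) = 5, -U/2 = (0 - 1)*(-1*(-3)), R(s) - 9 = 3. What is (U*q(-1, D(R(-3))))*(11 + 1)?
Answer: -360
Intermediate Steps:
R(s) = 12 (R(s) = 9 + 3 = 12)
U = 6 (U = -2*(0 - 1)*(-1*(-3)) = -(-2)*3 = -2*(-3) = 6)
(U*q(-1, D(R(-3))))*(11 + 1) = (6*(-1*5))*(11 + 1) = (6*(-5))*12 = -30*12 = -360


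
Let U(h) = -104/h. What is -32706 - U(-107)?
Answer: -3499646/107 ≈ -32707.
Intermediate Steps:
-32706 - U(-107) = -32706 - (-104)/(-107) = -32706 - (-104)*(-1)/107 = -32706 - 1*104/107 = -32706 - 104/107 = -3499646/107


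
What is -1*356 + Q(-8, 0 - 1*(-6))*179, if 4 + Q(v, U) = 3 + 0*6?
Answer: -535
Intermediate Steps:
Q(v, U) = -1 (Q(v, U) = -4 + (3 + 0*6) = -4 + (3 + 0) = -4 + 3 = -1)
-1*356 + Q(-8, 0 - 1*(-6))*179 = -1*356 - 1*179 = -356 - 179 = -535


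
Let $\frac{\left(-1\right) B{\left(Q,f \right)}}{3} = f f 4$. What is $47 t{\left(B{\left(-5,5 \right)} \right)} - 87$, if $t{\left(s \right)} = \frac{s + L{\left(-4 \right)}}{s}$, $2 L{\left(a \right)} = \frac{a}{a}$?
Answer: $- \frac{24047}{600} \approx -40.078$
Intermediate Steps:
$L{\left(a \right)} = \frac{1}{2}$ ($L{\left(a \right)} = \frac{a \frac{1}{a}}{2} = \frac{1}{2} \cdot 1 = \frac{1}{2}$)
$B{\left(Q,f \right)} = - 12 f^{2}$ ($B{\left(Q,f \right)} = - 3 f f 4 = - 3 f^{2} \cdot 4 = - 3 \cdot 4 f^{2} = - 12 f^{2}$)
$t{\left(s \right)} = \frac{\frac{1}{2} + s}{s}$ ($t{\left(s \right)} = \frac{s + \frac{1}{2}}{s} = \frac{\frac{1}{2} + s}{s}$)
$47 t{\left(B{\left(-5,5 \right)} \right)} - 87 = 47 \frac{\frac{1}{2} - 12 \cdot 5^{2}}{\left(-12\right) 5^{2}} - 87 = 47 \frac{\frac{1}{2} - 300}{\left(-12\right) 25} - 87 = 47 \frac{\frac{1}{2} - 300}{-300} - 87 = 47 \left(\left(- \frac{1}{300}\right) \left(- \frac{599}{2}\right)\right) - 87 = 47 \cdot \frac{599}{600} - 87 = \frac{28153}{600} - 87 = - \frac{24047}{600}$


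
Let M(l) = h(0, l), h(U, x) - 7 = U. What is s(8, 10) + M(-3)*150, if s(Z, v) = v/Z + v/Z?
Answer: 2105/2 ≈ 1052.5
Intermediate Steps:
h(U, x) = 7 + U
s(Z, v) = 2*v/Z
M(l) = 7 (M(l) = 7 + 0 = 7)
s(8, 10) + M(-3)*150 = 2*10/8 + 7*150 = 2*10*(⅛) + 1050 = 5/2 + 1050 = 2105/2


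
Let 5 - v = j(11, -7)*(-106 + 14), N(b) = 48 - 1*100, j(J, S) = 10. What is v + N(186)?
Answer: 873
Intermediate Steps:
N(b) = -52 (N(b) = 48 - 100 = -52)
v = 925 (v = 5 - 10*(-106 + 14) = 5 - 10*(-92) = 5 - 1*(-920) = 5 + 920 = 925)
v + N(186) = 925 - 52 = 873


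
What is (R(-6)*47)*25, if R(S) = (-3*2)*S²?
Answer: -253800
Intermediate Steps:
R(S) = -6*S²
(R(-6)*47)*25 = (-6*(-6)²*47)*25 = (-6*36*47)*25 = -216*47*25 = -10152*25 = -253800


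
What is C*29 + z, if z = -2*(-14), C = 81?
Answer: 2377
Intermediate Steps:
z = 28
C*29 + z = 81*29 + 28 = 2349 + 28 = 2377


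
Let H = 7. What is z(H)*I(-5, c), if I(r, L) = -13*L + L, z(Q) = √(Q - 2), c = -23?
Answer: 276*√5 ≈ 617.15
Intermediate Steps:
z(Q) = √(-2 + Q)
I(r, L) = -12*L
z(H)*I(-5, c) = √(-2 + 7)*(-12*(-23)) = √5*276 = 276*√5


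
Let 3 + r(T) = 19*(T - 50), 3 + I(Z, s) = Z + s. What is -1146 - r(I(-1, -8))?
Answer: 35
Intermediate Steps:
I(Z, s) = -3 + Z + s (I(Z, s) = -3 + (Z + s) = -3 + Z + s)
r(T) = -953 + 19*T (r(T) = -3 + 19*(T - 50) = -3 + 19*(-50 + T) = -3 + (-950 + 19*T) = -953 + 19*T)
-1146 - r(I(-1, -8)) = -1146 - (-953 + 19*(-3 - 1 - 8)) = -1146 - (-953 + 19*(-12)) = -1146 - (-953 - 228) = -1146 - 1*(-1181) = -1146 + 1181 = 35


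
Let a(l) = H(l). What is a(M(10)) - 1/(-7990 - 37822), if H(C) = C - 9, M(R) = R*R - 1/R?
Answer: 20821559/229060 ≈ 90.900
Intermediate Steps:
M(R) = R**2 - 1/R
H(C) = -9 + C
a(l) = -9 + l
a(M(10)) - 1/(-7990 - 37822) = (-9 + (-1 + 10**3)/10) - 1/(-7990 - 37822) = (-9 + (-1 + 1000)/10) - 1/(-45812) = (-9 + (1/10)*999) - 1*(-1/45812) = (-9 + 999/10) + 1/45812 = 909/10 + 1/45812 = 20821559/229060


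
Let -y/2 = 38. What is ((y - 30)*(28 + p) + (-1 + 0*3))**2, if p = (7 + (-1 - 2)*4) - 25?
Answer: 44521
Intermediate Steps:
y = -76 (y = -2*38 = -76)
p = -30 (p = (7 - 3*4) - 25 = (7 - 12) - 25 = -5 - 25 = -30)
((y - 30)*(28 + p) + (-1 + 0*3))**2 = ((-76 - 30)*(28 - 30) + (-1 + 0*3))**2 = (-106*(-2) + (-1 + 0))**2 = (212 - 1)**2 = 211**2 = 44521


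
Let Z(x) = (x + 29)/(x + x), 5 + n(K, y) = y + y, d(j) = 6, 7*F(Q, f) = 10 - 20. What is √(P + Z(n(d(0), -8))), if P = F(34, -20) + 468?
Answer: √205674/21 ≈ 21.596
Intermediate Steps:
F(Q, f) = -10/7 (F(Q, f) = (10 - 20)/7 = (⅐)*(-10) = -10/7)
n(K, y) = -5 + 2*y (n(K, y) = -5 + (y + y) = -5 + 2*y)
P = 3266/7 (P = -10/7 + 468 = 3266/7 ≈ 466.57)
Z(x) = (29 + x)/(2*x) (Z(x) = (29 + x)/((2*x)) = (29 + x)*(1/(2*x)) = (29 + x)/(2*x))
√(P + Z(n(d(0), -8))) = √(3266/7 + (29 + (-5 + 2*(-8)))/(2*(-5 + 2*(-8)))) = √(3266/7 + (29 + (-5 - 16))/(2*(-5 - 16))) = √(3266/7 + (½)*(29 - 21)/(-21)) = √(3266/7 + (½)*(-1/21)*8) = √(3266/7 - 4/21) = √(9794/21) = √205674/21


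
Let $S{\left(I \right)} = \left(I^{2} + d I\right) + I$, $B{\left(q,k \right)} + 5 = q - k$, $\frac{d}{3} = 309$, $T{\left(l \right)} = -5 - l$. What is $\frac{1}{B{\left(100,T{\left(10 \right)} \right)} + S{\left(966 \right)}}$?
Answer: $\frac{1}{1829714} \approx 5.4653 \cdot 10^{-7}$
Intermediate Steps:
$d = 927$ ($d = 3 \cdot 309 = 927$)
$B{\left(q,k \right)} = -5 + q - k$ ($B{\left(q,k \right)} = -5 - \left(k - q\right) = -5 + q - k$)
$S{\left(I \right)} = I^{2} + 928 I$ ($S{\left(I \right)} = \left(I^{2} + 927 I\right) + I = I^{2} + 928 I$)
$\frac{1}{B{\left(100,T{\left(10 \right)} \right)} + S{\left(966 \right)}} = \frac{1}{\left(-5 + 100 - \left(-5 - 10\right)\right) + 966 \left(928 + 966\right)} = \frac{1}{\left(-5 + 100 - \left(-5 - 10\right)\right) + 966 \cdot 1894} = \frac{1}{\left(-5 + 100 - -15\right) + 1829604} = \frac{1}{\left(-5 + 100 + 15\right) + 1829604} = \frac{1}{110 + 1829604} = \frac{1}{1829714}$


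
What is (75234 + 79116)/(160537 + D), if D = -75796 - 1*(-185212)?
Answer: 154350/269953 ≈ 0.57177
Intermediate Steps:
D = 109416 (D = -75796 + 185212 = 109416)
(75234 + 79116)/(160537 + D) = (75234 + 79116)/(160537 + 109416) = 154350/269953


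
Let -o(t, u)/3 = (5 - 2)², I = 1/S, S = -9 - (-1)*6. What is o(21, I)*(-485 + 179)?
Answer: 8262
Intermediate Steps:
S = -3 (S = -9 - 1*(-6) = -9 + 6 = -3)
I = -⅓ (I = 1/(-3) = -⅓ ≈ -0.33333)
o(t, u) = -27 (o(t, u) = -3*(5 - 2)² = -3*3² = -3*9 = -27)
o(21, I)*(-485 + 179) = -27*(-485 + 179) = -27*(-306) = 8262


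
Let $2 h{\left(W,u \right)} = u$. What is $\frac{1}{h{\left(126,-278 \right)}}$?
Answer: $- \frac{1}{139} \approx -0.0071942$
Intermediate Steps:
$h{\left(W,u \right)} = \frac{u}{2}$
$\frac{1}{h{\left(126,-278 \right)}} = \frac{1}{\frac{1}{2} \left(-278\right)} = \frac{1}{-139} = - \frac{1}{139}$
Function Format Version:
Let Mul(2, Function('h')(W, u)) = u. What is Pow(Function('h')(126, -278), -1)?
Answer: Rational(-1, 139) ≈ -0.0071942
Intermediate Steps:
Function('h')(W, u) = Mul(Rational(1, 2), u)
Pow(Function('h')(126, -278), -1) = Pow(Mul(Rational(1, 2), -278), -1) = Pow(-139, -1) = Rational(-1, 139)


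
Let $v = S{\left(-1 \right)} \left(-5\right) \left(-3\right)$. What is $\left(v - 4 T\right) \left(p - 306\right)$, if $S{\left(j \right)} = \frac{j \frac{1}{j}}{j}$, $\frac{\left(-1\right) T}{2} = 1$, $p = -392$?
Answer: $4886$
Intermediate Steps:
$T = -2$ ($T = \left(-2\right) 1 = -2$)
$S{\left(j \right)} = \frac{1}{j}$ ($S{\left(j \right)} = 1 \frac{1}{j} = \frac{1}{j}$)
$v = -15$ ($v = \frac{1}{-1} \left(-5\right) \left(-3\right) = \left(-1\right) \left(-5\right) \left(-3\right) = 5 \left(-3\right) = -15$)
$\left(v - 4 T\right) \left(p - 306\right) = \left(-15 - -8\right) \left(-392 - 306\right) = \left(-15 + 8\right) \left(-698\right) = \left(-7\right) \left(-698\right) = 4886$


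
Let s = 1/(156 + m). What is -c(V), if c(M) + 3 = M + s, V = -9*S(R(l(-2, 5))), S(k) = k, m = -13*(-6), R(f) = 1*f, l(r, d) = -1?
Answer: -1405/234 ≈ -6.0043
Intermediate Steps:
R(f) = f
m = 78
s = 1/234 (s = 1/(156 + 78) = 1/234 ≈ 0.0042735)
V = 9 (V = -9*(-1) = 9)
c(M) = -701/234 + M (c(M) = -3 + (M + 1/234) = -3 + (1/234 + M) = -701/234 + M)
-c(V) = -(-701/234 + 9) = -1*1405/234 = -1405/234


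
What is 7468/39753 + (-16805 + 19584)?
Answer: 110481055/39753 ≈ 2779.2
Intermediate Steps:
7468/39753 + (-16805 + 19584) = 7468*(1/39753) + 2779 = 7468/39753 + 2779 = 110481055/39753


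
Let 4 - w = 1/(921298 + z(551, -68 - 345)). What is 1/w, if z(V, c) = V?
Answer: 921849/3687395 ≈ 0.25000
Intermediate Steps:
w = 3687395/921849 (w = 4 - 1/(921298 + 551) = 4 - 1/921849 = 3687395/921849 ≈ 4.0000)
1/w = 1/(3687395/921849) = 921849/3687395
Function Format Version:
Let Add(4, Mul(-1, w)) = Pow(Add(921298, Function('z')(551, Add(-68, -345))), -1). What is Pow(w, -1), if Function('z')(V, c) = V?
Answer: Rational(921849, 3687395) ≈ 0.25000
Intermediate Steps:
w = Rational(3687395, 921849) (w = Add(4, Mul(-1, Pow(Add(921298, 551), -1))) = Add(4, Mul(-1, Pow(921849, -1))) = Add(4, Mul(-1, Rational(1, 921849))) = Add(4, Rational(-1, 921849)) = Rational(3687395, 921849) ≈ 4.0000)
Pow(w, -1) = Pow(Rational(3687395, 921849), -1) = Rational(921849, 3687395)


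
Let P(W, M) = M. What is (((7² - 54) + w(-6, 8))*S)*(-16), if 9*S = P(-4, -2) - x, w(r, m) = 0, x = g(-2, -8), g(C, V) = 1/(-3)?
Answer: -400/27 ≈ -14.815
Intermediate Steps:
g(C, V) = -⅓
x = -⅓ ≈ -0.33333
S = -5/27 (S = (-2 - 1*(-⅓))/9 = (-2 + ⅓)/9 = (⅑)*(-5/3) = -5/27 ≈ -0.18519)
(((7² - 54) + w(-6, 8))*S)*(-16) = (((7² - 54) + 0)*(-5/27))*(-16) = (((49 - 54) + 0)*(-5/27))*(-16) = ((-5 + 0)*(-5/27))*(-16) = -5*(-5/27)*(-16) = (25/27)*(-16) = -400/27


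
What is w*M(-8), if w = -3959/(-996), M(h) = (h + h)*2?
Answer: -31672/249 ≈ -127.20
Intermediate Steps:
M(h) = 4*h (M(h) = (2*h)*2 = 4*h)
w = 3959/996 (w = -3959*(-1/996) = 3959/996 ≈ 3.9749)
w*M(-8) = 3959*(4*(-8))/996 = (3959/996)*(-32) = -31672/249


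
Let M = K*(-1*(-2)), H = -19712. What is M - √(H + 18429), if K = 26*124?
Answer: 6448 - I*√1283 ≈ 6448.0 - 35.819*I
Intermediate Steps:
K = 3224
M = 6448 (M = 3224*(-1*(-2)) = 3224*2 = 6448)
M - √(H + 18429) = 6448 - √(-19712 + 18429) = 6448 - √(-1283) = 6448 - I*√1283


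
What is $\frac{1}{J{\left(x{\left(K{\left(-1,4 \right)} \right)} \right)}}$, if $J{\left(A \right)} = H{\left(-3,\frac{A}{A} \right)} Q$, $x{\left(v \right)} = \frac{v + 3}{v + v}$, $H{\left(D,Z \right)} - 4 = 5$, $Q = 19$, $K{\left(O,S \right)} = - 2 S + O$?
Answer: $\frac{1}{171} \approx 0.005848$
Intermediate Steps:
$K{\left(O,S \right)} = O - 2 S$
$H{\left(D,Z \right)} = 9$ ($H{\left(D,Z \right)} = 4 + 5 = 9$)
$x{\left(v \right)} = \frac{3 + v}{2 v}$
$J{\left(A \right)} = 171$ ($J{\left(A \right)} = 9 \cdot 19 = 171$)
$\frac{1}{J{\left(x{\left(K{\left(-1,4 \right)} \right)} \right)}} = \frac{1}{171}$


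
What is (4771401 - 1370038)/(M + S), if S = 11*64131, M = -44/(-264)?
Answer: 20408178/4232647 ≈ 4.8216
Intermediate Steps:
M = ⅙ (M = -1/264*(-44) = ⅙ ≈ 0.16667)
S = 705441
(4771401 - 1370038)/(M + S) = (4771401 - 1370038)/(⅙ + 705441) = 3401363/(4232647/6) = 3401363*(6/4232647) = 20408178/4232647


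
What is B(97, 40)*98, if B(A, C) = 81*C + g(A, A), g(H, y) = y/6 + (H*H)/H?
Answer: 985831/3 ≈ 3.2861e+5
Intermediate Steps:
g(H, y) = H + y/6 (g(H, y) = y*(⅙) + H²/H = y/6 + H = H + y/6)
B(A, C) = 81*C + 7*A/6 (B(A, C) = 81*C + (A + A/6) = 81*C + 7*A/6)
B(97, 40)*98 = (81*40 + (7/6)*97)*98 = (3240 + 679/6)*98 = (20119/6)*98 = 985831/3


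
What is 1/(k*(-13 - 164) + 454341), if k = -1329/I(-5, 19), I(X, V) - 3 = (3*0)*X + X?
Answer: 2/673449 ≈ 2.9698e-6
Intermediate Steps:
I(X, V) = 3 + X (I(X, V) = 3 + ((3*0)*X + X) = 3 + (0*X + X) = 3 + (0 + X) = 3 + X)
k = 1329/2 (k = -1329/(3 - 5) = -1329/(-2) = -1329*(-½) = 1329/2 ≈ 664.50)
1/(k*(-13 - 164) + 454341) = 1/(1329*(-13 - 164)/2 + 454341) = 1/((1329/2)*(-177) + 454341) = 1/(-235233/2 + 454341) = 1/(673449/2) = 2/673449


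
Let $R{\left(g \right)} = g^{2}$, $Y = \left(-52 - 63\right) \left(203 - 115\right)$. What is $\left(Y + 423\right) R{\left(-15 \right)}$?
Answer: $-2181825$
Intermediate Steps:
$Y = -10120$ ($Y = \left(-52 - 63\right) 88 = \left(-115\right) 88 = -10120$)
$\left(Y + 423\right) R{\left(-15 \right)} = \left(-10120 + 423\right) \left(-15\right)^{2} = \left(-9697\right) 225 = -2181825$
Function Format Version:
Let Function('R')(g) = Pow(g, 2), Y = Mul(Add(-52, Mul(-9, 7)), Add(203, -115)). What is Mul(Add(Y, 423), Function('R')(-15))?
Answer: -2181825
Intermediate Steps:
Y = -10120 (Y = Mul(Add(-52, -63), 88) = Mul(-115, 88) = -10120)
Mul(Add(Y, 423), Function('R')(-15)) = Mul(Add(-10120, 423), Pow(-15, 2)) = Mul(-9697, 225) = -2181825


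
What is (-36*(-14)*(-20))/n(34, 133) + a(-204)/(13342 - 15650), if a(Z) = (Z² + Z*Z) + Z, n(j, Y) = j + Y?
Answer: -9282579/96359 ≈ -96.333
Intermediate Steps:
n(j, Y) = Y + j
a(Z) = Z + 2*Z² (a(Z) = (Z² + Z²) + Z = 2*Z² + Z = Z + 2*Z²)
(-36*(-14)*(-20))/n(34, 133) + a(-204)/(13342 - 15650) = (-36*(-14)*(-20))/(133 + 34) + (-204*(1 + 2*(-204)))/(13342 - 15650) = (504*(-20))/167 - 204*(1 - 408)/(-2308) = -10080*1/167 - 204*(-407)*(-1/2308) = -10080/167 + 83028*(-1/2308) = -10080/167 - 20757/577 = -9282579/96359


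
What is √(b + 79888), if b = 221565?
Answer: √301453 ≈ 549.05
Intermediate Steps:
√(b + 79888) = √(221565 + 79888) = √301453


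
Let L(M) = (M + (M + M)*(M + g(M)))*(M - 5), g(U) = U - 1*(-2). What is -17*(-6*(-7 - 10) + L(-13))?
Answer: 185232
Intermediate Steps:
g(U) = 2 + U (g(U) = U + 2 = 2 + U)
L(M) = (-5 + M)*(M + 2*M*(2 + 2*M)) (L(M) = (M + (M + M)*(M + (2 + M)))*(M - 5) = (M + (2*M)*(2 + 2*M))*(-5 + M) = (M + 2*M*(2 + 2*M))*(-5 + M) = (-5 + M)*(M + 2*M*(2 + 2*M)))
-17*(-6*(-7 - 10) + L(-13)) = -17*(-6*(-7 - 10) - 13*(-25 - 15*(-13) + 4*(-13)²)) = -17*(-6*(-17) - 13*(-25 + 195 + 4*169)) = -17*(102 - 13*(-25 + 195 + 676)) = -17*(102 - 13*846) = -17*(102 - 10998) = -17*(-10896) = 185232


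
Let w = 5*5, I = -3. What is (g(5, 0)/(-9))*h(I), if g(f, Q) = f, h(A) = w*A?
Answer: 125/3 ≈ 41.667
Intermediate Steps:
w = 25
h(A) = 25*A
(g(5, 0)/(-9))*h(I) = (5/(-9))*(25*(-3)) = -⅑*5*(-75) = -5/9*(-75) = 125/3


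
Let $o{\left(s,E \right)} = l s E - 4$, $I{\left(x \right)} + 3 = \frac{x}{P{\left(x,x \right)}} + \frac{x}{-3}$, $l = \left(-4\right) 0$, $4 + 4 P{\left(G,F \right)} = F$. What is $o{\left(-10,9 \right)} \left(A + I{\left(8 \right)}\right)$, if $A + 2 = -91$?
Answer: $\frac{1088}{3} \approx 362.67$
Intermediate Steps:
$P{\left(G,F \right)} = -1 + \frac{F}{4}$
$l = 0$
$A = -93$ ($A = -2 - 91 = -93$)
$I{\left(x \right)} = -3 - \frac{x}{3} + \frac{x}{-1 + \frac{x}{4}}$ ($I{\left(x \right)} = -3 + \left(\frac{x}{-1 + \frac{x}{4}} + \frac{x}{-3}\right) = -3 + \left(\frac{x}{-1 + \frac{x}{4}} + x \left(- \frac{1}{3}\right)\right) = -3 - \left(\frac{x}{3} - \frac{x}{-1 + \frac{x}{4}}\right) = -3 - \frac{x}{3} + \frac{x}{-1 + \frac{x}{4}}$)
$o{\left(s,E \right)} = -4$ ($o{\left(s,E \right)} = 0 s E - 4 = 0 E - 4 = 0 - 4 = -4$)
$o{\left(-10,9 \right)} \left(A + I{\left(8 \right)}\right) = - 4 \left(-93 + \frac{36 - 8^{2} + 7 \cdot 8}{3 \left(-4 + 8\right)}\right) = - 4 \left(-93 + \frac{36 - 64 + 56}{3 \cdot 4}\right) = - 4 \left(-93 + \frac{1}{3} \cdot \frac{1}{4} \left(36 - 64 + 56\right)\right) = - 4 \left(-93 + \frac{1}{3} \cdot \frac{1}{4} \cdot 28\right) = - 4 \left(-93 + \frac{7}{3}\right) = \left(-4\right) \left(- \frac{272}{3}\right) = \frac{1088}{3}$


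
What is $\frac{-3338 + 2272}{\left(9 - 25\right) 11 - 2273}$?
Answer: $\frac{1066}{2449} \approx 0.43528$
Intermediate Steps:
$\frac{-3338 + 2272}{\left(9 - 25\right) 11 - 2273} = - \frac{1066}{\left(-16\right) 11 - 2273} = - \frac{1066}{-176 - 2273} = - \frac{1066}{-2449} = \left(-1066\right) \left(- \frac{1}{2449}\right) = \frac{1066}{2449}$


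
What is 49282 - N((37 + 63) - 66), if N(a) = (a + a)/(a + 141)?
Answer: 8624282/175 ≈ 49282.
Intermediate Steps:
N(a) = 2*a/(141 + a) (N(a) = (2*a)/(141 + a) = 2*a/(141 + a))
49282 - N((37 + 63) - 66) = 49282 - 2*((37 + 63) - 66)/(141 + ((37 + 63) - 66)) = 49282 - 2*(100 - 66)/(141 + (100 - 66)) = 49282 - 2*34/(141 + 34) = 49282 - 2*34/175 = 49282 - 1*68/175 = 49282 - 68/175 = 8624282/175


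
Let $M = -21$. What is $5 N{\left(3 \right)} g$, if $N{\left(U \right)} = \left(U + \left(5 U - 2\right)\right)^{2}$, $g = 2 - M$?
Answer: $29440$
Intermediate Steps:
$g = 23$ ($g = 2 - -21 = 2 + 21 = 23$)
$N{\left(U \right)} = \left(-2 + 6 U\right)^{2}$ ($N{\left(U \right)} = \left(U + \left(-2 + 5 U\right)\right)^{2} = \left(-2 + 6 U\right)^{2}$)
$5 N{\left(3 \right)} g = 5 \cdot 4 \left(-1 + 3 \cdot 3\right)^{2} \cdot 23 = 5 \cdot 4 \left(-1 + 9\right)^{2} \cdot 23 = 5 \cdot 4 \cdot 8^{2} \cdot 23 = 5 \cdot 4 \cdot 64 \cdot 23 = 5 \cdot 256 \cdot 23 = 1280 \cdot 23 = 29440$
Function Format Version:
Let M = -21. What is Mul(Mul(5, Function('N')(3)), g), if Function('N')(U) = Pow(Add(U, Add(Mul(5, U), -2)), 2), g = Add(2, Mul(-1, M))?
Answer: 29440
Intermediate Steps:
g = 23 (g = Add(2, Mul(-1, -21)) = Add(2, 21) = 23)
Function('N')(U) = Pow(Add(-2, Mul(6, U)), 2) (Function('N')(U) = Pow(Add(U, Add(-2, Mul(5, U))), 2) = Pow(Add(-2, Mul(6, U)), 2))
Mul(Mul(5, Function('N')(3)), g) = Mul(Mul(5, Mul(4, Pow(Add(-1, Mul(3, 3)), 2))), 23) = Mul(Mul(5, Mul(4, Pow(Add(-1, 9), 2))), 23) = Mul(Mul(5, Mul(4, Pow(8, 2))), 23) = Mul(Mul(5, Mul(4, 64)), 23) = Mul(Mul(5, 256), 23) = Mul(1280, 23) = 29440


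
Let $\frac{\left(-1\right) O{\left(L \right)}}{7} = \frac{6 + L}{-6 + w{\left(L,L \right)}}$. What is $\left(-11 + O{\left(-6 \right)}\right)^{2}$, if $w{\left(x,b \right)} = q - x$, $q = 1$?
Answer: $121$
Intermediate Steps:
$w{\left(x,b \right)} = 1 - x$
$O{\left(L \right)} = - \frac{7 \left(6 + L\right)}{-5 - L}$ ($O{\left(L \right)} = - 7 \frac{6 + L}{-6 - \left(-1 + L\right)} = - 7 \frac{6 + L}{-5 - L} = - \frac{7 \left(6 + L\right)}{-5 - L}$)
$\left(-11 + O{\left(-6 \right)}\right)^{2} = \left(-11 + \frac{7 \left(6 - 6\right)}{5 - 6}\right)^{2} = \left(-11 + 7 \frac{1}{-1} \cdot 0\right)^{2} = \left(-11 + 7 \left(-1\right) 0\right)^{2} = \left(-11 + 0\right)^{2} = \left(-11\right)^{2} = 121$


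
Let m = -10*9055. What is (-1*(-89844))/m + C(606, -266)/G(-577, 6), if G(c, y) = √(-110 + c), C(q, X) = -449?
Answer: -44922/45275 + 449*I*√687/687 ≈ -0.9922 + 17.13*I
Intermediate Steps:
m = -90550
(-1*(-89844))/m + C(606, -266)/G(-577, 6) = -1*(-89844)/(-90550) - 449/√(-110 - 577) = 89844*(-1/90550) - 449*(-I*√687/687) = -44922/45275 - 449*(-I*√687/687) = -44922/45275 - (-449)*I*√687/687 = -44922/45275 + 449*I*√687/687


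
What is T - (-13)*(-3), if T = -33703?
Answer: -33742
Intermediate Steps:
T - (-13)*(-3) = -33703 - (-13)*(-3) = -33703 - 1*39 = -33703 - 39 = -33742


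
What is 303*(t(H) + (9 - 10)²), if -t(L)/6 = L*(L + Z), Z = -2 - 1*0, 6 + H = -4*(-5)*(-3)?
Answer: -8158881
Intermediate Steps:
H = -66 (H = -6 - 4*(-5)*(-3) = -6 + 20*(-3) = -6 - 60 = -66)
Z = -2 (Z = -2 + 0 = -2)
t(L) = -6*L*(-2 + L) (t(L) = -6*L*(L - 2) = -6*L*(-2 + L))
303*(t(H) + (9 - 10)²) = 303*(6*(-66)*(2 - 1*(-66)) + (9 - 10)²) = 303*(6*(-66)*(2 + 66) + (-1)²) = 303*(6*(-66)*68 + 1) = 303*(-26928 + 1) = 303*(-26927) = -8158881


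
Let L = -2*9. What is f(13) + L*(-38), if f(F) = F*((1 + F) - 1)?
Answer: 853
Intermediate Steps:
f(F) = F² (f(F) = F*F = F²)
L = -18
f(13) + L*(-38) = 13² - 18*(-38) = 169 + 684 = 853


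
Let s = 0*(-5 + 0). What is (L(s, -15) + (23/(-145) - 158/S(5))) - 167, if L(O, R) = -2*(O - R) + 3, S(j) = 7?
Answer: -219981/1015 ≈ -216.73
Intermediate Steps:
s = 0 (s = 0*(-5) = 0)
L(O, R) = 3 - 2*O + 2*R (L(O, R) = (-2*O + 2*R) + 3 = 3 - 2*O + 2*R)
(L(s, -15) + (23/(-145) - 158/S(5))) - 167 = ((3 - 2*0 + 2*(-15)) + (23/(-145) - 158/7)) - 167 = ((3 + 0 - 30) + (23*(-1/145) - 158*⅐)) - 167 = (-27 + (-23/145 - 158/7)) - 167 = (-27 - 23071/1015) - 167 = -50476/1015 - 167 = -219981/1015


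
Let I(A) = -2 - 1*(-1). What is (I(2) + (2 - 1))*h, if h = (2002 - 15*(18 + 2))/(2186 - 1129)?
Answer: 0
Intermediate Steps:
I(A) = -1 (I(A) = -2 + 1 = -1)
h = 1702/1057 (h = (2002 - 15*20)/1057 = (2002 - 300)*(1/1057) = 1702*(1/1057) = 1702/1057 ≈ 1.6102)
(I(2) + (2 - 1))*h = (-1 + (2 - 1))*(1702/1057) = (-1 + 1)*(1702/1057) = 0*(1702/1057) = 0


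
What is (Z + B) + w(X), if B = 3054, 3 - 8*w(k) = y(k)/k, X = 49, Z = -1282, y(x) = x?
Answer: 7089/4 ≈ 1772.3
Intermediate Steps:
w(k) = 1/4 (w(k) = 3/8 - k/(8*k) = 3/8 - 1/8*1 = 3/8 - 1/8 = 1/4)
(Z + B) + w(X) = (-1282 + 3054) + 1/4 = 1772 + 1/4 = 7089/4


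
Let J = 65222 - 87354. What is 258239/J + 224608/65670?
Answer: -544887767/66064020 ≈ -8.2479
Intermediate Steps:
J = -22132
258239/J + 224608/65670 = 258239/(-22132) + 224608/65670 = 258239*(-1/22132) + 224608*(1/65670) = -258239/22132 + 112304/32835 = -544887767/66064020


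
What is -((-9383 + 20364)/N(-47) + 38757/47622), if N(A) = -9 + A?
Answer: 86794465/444472 ≈ 195.28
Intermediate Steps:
-((-9383 + 20364)/N(-47) + 38757/47622) = -((-9383 + 20364)/(-9 - 47) + 38757/47622) = -(10981/(-56) + 38757*(1/47622)) = -(10981*(-1/56) + 12919/15874) = -(-10981/56 + 12919/15874) = -1*(-86794465/444472) = 86794465/444472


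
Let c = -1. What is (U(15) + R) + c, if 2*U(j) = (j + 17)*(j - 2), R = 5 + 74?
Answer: 286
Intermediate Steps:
R = 79
U(j) = (-2 + j)*(17 + j)/2 (U(j) = ((j + 17)*(j - 2))/2 = ((17 + j)*(-2 + j))/2 = ((-2 + j)*(17 + j))/2 = (-2 + j)*(17 + j)/2)
(U(15) + R) + c = ((-17 + (½)*15² + (15/2)*15) + 79) - 1 = ((-17 + (½)*225 + 225/2) + 79) - 1 = ((-17 + 225/2 + 225/2) + 79) - 1 = (208 + 79) - 1 = 287 - 1 = 286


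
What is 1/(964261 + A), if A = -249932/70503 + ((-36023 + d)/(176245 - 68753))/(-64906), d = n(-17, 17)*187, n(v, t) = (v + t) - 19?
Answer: 3616843170171/3487567990481962880 ≈ 1.0371e-6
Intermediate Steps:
n(v, t) = -19 + t + v (n(v, t) = (t + v) - 19 = -19 + t + v)
d = -3553 (d = (-19 + 17 - 17)*187 = -19*187 = -3553)
A = -12821630295751/3616843170171 (A = -249932/70503 + ((-36023 - 3553)/(176245 - 68753))/(-64906) = -249932*1/70503 - 39576/107492*(-1/64906) = -249932/70503 - 39576*1/107492*(-1/64906) = -249932/70503 - 9894/26873*(-1/64906) = -249932/70503 + 291/51300557 = -12821630295751/3616843170171 ≈ -3.5450)
1/(964261 + A) = 1/(964261 - 12821630295751/3616843170171) = 1/(3487567990481962880/3616843170171) = 3616843170171/3487567990481962880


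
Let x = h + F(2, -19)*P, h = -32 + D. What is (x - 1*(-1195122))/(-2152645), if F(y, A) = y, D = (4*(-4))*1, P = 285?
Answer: -1195644/2152645 ≈ -0.55543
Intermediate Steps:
D = -16 (D = -16*1 = -16)
h = -48 (h = -32 - 16 = -48)
x = 522 (x = -48 + 2*285 = -48 + 570 = 522)
(x - 1*(-1195122))/(-2152645) = (522 - 1*(-1195122))/(-2152645) = (522 + 1195122)*(-1/2152645) = 1195644*(-1/2152645) = -1195644/2152645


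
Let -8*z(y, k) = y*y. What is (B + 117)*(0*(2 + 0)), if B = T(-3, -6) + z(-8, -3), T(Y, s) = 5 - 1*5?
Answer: 0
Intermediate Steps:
T(Y, s) = 0 (T(Y, s) = 5 - 5 = 0)
z(y, k) = -y²/8 (z(y, k) = -y*y/8 = -y²/8)
B = -8 (B = 0 - ⅛*(-8)² = 0 - ⅛*64 = 0 - 8 = -8)
(B + 117)*(0*(2 + 0)) = (-8 + 117)*(0*(2 + 0)) = 109*(0*2) = 109*0 = 0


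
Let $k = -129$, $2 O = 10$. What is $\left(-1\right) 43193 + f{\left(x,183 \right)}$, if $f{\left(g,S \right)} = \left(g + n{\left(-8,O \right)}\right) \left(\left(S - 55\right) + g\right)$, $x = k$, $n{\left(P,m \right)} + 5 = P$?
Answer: $-43051$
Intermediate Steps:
$O = 5$ ($O = \frac{1}{2} \cdot 10 = 5$)
$n{\left(P,m \right)} = -5 + P$
$x = -129$
$f{\left(g,S \right)} = \left(-13 + g\right) \left(-55 + S + g\right)$ ($f{\left(g,S \right)} = \left(g - 13\right) \left(\left(S - 55\right) + g\right) = \left(-13 + g\right) \left(\left(-55 + S\right) + g\right) = \left(-13 + g\right) \left(-55 + S + g\right)$)
$\left(-1\right) 43193 + f{\left(x,183 \right)} = \left(-1\right) 43193 + \left(715 + \left(-129\right)^{2} - -8772 - 2379 + 183 \left(-129\right)\right) = -43193 + \left(715 + 16641 + 8772 - 2379 - 23607\right) = -43193 + 142 = -43051$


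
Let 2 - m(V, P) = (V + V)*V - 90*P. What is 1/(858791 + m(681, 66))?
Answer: -1/62789 ≈ -1.5926e-5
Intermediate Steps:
m(V, P) = 2 - 2*V**2 + 90*P (m(V, P) = 2 - ((V + V)*V - 90*P) = 2 - ((2*V)*V - 90*P) = 2 - (2*V**2 - 90*P) = 2 - (-90*P + 2*V**2) = 2 + (-2*V**2 + 90*P) = 2 - 2*V**2 + 90*P)
1/(858791 + m(681, 66)) = 1/(858791 + (2 - 2*681**2 + 90*66)) = 1/(858791 + (2 - 2*463761 + 5940)) = 1/(858791 + (2 - 927522 + 5940)) = 1/(858791 - 921580) = 1/(-62789) = -1/62789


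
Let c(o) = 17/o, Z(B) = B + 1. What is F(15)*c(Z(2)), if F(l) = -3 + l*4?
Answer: 323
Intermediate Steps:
Z(B) = 1 + B
F(l) = -3 + 4*l
F(15)*c(Z(2)) = (-3 + 4*15)*(17/(1 + 2)) = (-3 + 60)*(17/3) = 57*(17*(⅓)) = 57*(17/3) = 323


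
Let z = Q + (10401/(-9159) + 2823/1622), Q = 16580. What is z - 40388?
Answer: -117893411383/4951966 ≈ -23807.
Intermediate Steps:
z = 82106591425/4951966 (z = 16580 + (10401/(-9159) + 2823/1622) = 16580 + (10401*(-1/9159) + 2823*(1/1622)) = 16580 + (-3467/3053 + 2823/1622) = 16580 + 2995145/4951966 = 82106591425/4951966 ≈ 16581.)
z - 40388 = 82106591425/4951966 - 40388 = -117893411383/4951966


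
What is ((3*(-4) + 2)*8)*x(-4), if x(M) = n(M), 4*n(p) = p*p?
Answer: -320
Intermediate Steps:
n(p) = p**2/4 (n(p) = (p*p)/4 = p**2/4)
x(M) = M**2/4
((3*(-4) + 2)*8)*x(-4) = ((3*(-4) + 2)*8)*((1/4)*(-4)**2) = ((-12 + 2)*8)*((1/4)*16) = -10*8*4 = -80*4 = -320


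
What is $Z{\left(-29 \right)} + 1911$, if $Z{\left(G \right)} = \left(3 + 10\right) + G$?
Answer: $1895$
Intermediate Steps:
$Z{\left(G \right)} = 13 + G$
$Z{\left(-29 \right)} + 1911 = \left(13 - 29\right) + 1911 = -16 + 1911 = 1895$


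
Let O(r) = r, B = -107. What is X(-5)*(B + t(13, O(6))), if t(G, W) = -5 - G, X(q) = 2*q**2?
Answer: -6250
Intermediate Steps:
X(-5)*(B + t(13, O(6))) = (2*(-5)**2)*(-107 + (-5 - 1*13)) = (2*25)*(-107 + (-5 - 13)) = 50*(-107 - 18) = 50*(-125) = -6250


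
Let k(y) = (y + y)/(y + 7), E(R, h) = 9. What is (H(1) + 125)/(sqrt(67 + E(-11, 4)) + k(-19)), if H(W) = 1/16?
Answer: -6003/1000 + 18009*sqrt(19)/4750 ≈ 10.523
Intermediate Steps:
H(W) = 1/16
k(y) = 2*y/(7 + y) (k(y) = (2*y)/(7 + y) = 2*y/(7 + y))
(H(1) + 125)/(sqrt(67 + E(-11, 4)) + k(-19)) = (1/16 + 125)/(sqrt(67 + 9) + 2*(-19)/(7 - 19)) = 2001/(16*(sqrt(76) + 2*(-19)/(-12))) = 2001/(16*(2*sqrt(19) + 2*(-19)*(-1/12))) = 2001/(16*(2*sqrt(19) + 19/6)) = 2001/(16*(19/6 + 2*sqrt(19)))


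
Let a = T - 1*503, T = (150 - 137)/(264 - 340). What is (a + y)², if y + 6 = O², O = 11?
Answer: 870309001/5776 ≈ 1.5068e+5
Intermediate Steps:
T = -13/76 (T = 13/(-76) = 13*(-1/76) = -13/76 ≈ -0.17105)
y = 115 (y = -6 + 11² = -6 + 121 = 115)
a = -38241/76 (a = -13/76 - 1*503 = -13/76 - 503 = -38241/76 ≈ -503.17)
(a + y)² = (-38241/76 + 115)² = (-29501/76)² = 870309001/5776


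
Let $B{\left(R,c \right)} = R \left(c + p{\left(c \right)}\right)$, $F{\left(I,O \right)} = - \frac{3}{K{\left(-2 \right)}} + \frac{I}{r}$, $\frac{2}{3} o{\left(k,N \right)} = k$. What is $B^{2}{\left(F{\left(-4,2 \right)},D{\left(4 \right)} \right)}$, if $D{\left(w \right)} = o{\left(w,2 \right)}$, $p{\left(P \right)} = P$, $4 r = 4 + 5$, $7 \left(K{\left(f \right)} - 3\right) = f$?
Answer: $\frac{3888784}{3249} \approx 1196.9$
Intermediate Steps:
$K{\left(f \right)} = 3 + \frac{f}{7}$
$r = \frac{9}{4}$ ($r = \frac{4 + 5}{4} = \frac{1}{4} \cdot 9 = \frac{9}{4} \approx 2.25$)
$o{\left(k,N \right)} = \frac{3 k}{2}$
$D{\left(w \right)} = \frac{3 w}{2}$
$F{\left(I,O \right)} = - \frac{21}{19} + \frac{4 I}{9}$ ($F{\left(I,O \right)} = - \frac{3}{3 + \frac{1}{7} \left(-2\right)} + \frac{I}{\frac{9}{4}} = - \frac{3}{3 - \frac{2}{7}} + I \frac{4}{9} = - \frac{3}{\frac{19}{7}} + \frac{4 I}{9} = \left(-3\right) \frac{7}{19} + \frac{4 I}{9} = - \frac{21}{19} + \frac{4 I}{9}$)
$B{\left(R,c \right)} = 2 R c$ ($B{\left(R,c \right)} = R \left(c + c\right) = R 2 c = 2 R c$)
$B^{2}{\left(F{\left(-4,2 \right)},D{\left(4 \right)} \right)} = \left(2 \left(- \frac{21}{19} + \frac{4}{9} \left(-4\right)\right) \frac{3}{2} \cdot 4\right)^{2} = \left(2 \left(- \frac{21}{19} - \frac{16}{9}\right) 6\right)^{2} = \left(2 \left(- \frac{493}{171}\right) 6\right)^{2} = \left(- \frac{1972}{57}\right)^{2} = \frac{3888784}{3249}$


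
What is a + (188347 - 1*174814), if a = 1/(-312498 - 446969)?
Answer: 10277866910/759467 ≈ 13533.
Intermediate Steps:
a = -1/759467 (a = 1/(-759467) = -1/759467 ≈ -1.3167e-6)
a + (188347 - 1*174814) = -1/759467 + (188347 - 1*174814) = -1/759467 + (188347 - 174814) = -1/759467 + 13533 = 10277866910/759467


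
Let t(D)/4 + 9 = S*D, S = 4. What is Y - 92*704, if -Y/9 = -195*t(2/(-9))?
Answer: -134188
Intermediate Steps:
t(D) = -36 + 16*D (t(D) = -36 + 4*(4*D) = -36 + 16*D)
Y = -69420 (Y = -(-1755)*(-36 + 16*(2/(-9))) = -(-1755)*(-36 + 16*(2*(-1/9))) = -(-1755)*(-36 + 16*(-2/9)) = -(-1755)*(-36 - 32/9) = -(-1755)*(-356)/9 = -9*23140/3 = -69420)
Y - 92*704 = -69420 - 92*704 = -69420 - 1*64768 = -69420 - 64768 = -134188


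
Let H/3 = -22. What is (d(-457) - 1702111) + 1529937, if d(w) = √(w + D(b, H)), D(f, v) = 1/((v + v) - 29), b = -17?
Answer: -172174 + I*√11846058/161 ≈ -1.7217e+5 + 21.378*I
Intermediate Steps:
H = -66 (H = 3*(-22) = -66)
D(f, v) = 1/(-29 + 2*v) (D(f, v) = 1/(2*v - 29) = 1/(-29 + 2*v))
d(w) = √(-1/161 + w) (d(w) = √(w + 1/(-29 + 2*(-66))) = √(w + 1/(-29 - 132)) = √(w + 1/(-161)) = √(w - 1/161) = √(-1/161 + w))
(d(-457) - 1702111) + 1529937 = (√(-161 + 25921*(-457))/161 - 1702111) + 1529937 = (√(-161 - 11845897)/161 - 1702111) + 1529937 = (√(-11846058)/161 - 1702111) + 1529937 = ((I*√11846058)/161 - 1702111) + 1529937 = (I*√11846058/161 - 1702111) + 1529937 = (-1702111 + I*√11846058/161) + 1529937 = -172174 + I*√11846058/161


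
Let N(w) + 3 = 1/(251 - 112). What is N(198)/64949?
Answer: -416/9027911 ≈ -4.6079e-5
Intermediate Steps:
N(w) = -416/139 (N(w) = -3 + 1/(251 - 112) = -3 + 1/139 = -416/139)
N(198)/64949 = -416/139/64949 = -416/139*1/64949 = -416/9027911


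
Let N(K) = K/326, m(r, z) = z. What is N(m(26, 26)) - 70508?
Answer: -11492791/163 ≈ -70508.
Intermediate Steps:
N(K) = K/326 (N(K) = K*(1/326) = K/326)
N(m(26, 26)) - 70508 = (1/326)*26 - 70508 = 13/163 - 70508 = -11492791/163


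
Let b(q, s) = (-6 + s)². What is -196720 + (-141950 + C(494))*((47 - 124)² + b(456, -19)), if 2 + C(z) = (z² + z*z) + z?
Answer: 2271511436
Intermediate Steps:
C(z) = -2 + z + 2*z² (C(z) = -2 + ((z² + z*z) + z) = -2 + ((z² + z²) + z) = -2 + (2*z² + z) = -2 + (z + 2*z²) = -2 + z + 2*z²)
-196720 + (-141950 + C(494))*((47 - 124)² + b(456, -19)) = -196720 + (-141950 + (-2 + 494 + 2*494²))*((47 - 124)² + (-6 - 19)²) = -196720 + (-141950 + (-2 + 494 + 2*244036))*((-77)² + (-25)²) = -196720 + (-141950 + (-2 + 494 + 488072))*(5929 + 625) = -196720 + (-141950 + 488564)*6554 = -196720 + 346614*6554 = -196720 + 2271708156 = 2271511436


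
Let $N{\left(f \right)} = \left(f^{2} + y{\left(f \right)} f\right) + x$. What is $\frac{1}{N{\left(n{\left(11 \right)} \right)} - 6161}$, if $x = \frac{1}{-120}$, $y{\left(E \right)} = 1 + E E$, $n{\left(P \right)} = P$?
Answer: $- \frac{120}{563761} \approx -0.00021286$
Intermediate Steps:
$y{\left(E \right)} = 1 + E^{2}$
$x = - \frac{1}{120} \approx -0.0083333$
$N{\left(f \right)} = - \frac{1}{120} + f^{2} + f \left(1 + f^{2}\right)$ ($N{\left(f \right)} = \left(f^{2} + \left(1 + f^{2}\right) f\right) - \frac{1}{120} = \left(f^{2} + f \left(1 + f^{2}\right)\right) - \frac{1}{120} = - \frac{1}{120} + f^{2} + f \left(1 + f^{2}\right)$)
$\frac{1}{N{\left(n{\left(11 \right)} \right)} - 6161} = \frac{1}{\left(- \frac{1}{120} + 11 + 11^{2} + 11^{3}\right) - 6161} = \frac{1}{\left(- \frac{1}{120} + 11 + 121 + 1331\right) - 6161} = \frac{1}{\frac{175559}{120} - 6161} = \frac{1}{- \frac{563761}{120}} = - \frac{120}{563761}$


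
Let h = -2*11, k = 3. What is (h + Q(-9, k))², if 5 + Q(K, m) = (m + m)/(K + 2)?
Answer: 38025/49 ≈ 776.02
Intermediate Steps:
Q(K, m) = -5 + 2*m/(2 + K) (Q(K, m) = -5 + (m + m)/(K + 2) = -5 + (2*m)/(2 + K) = -5 + 2*m/(2 + K))
h = -22
(h + Q(-9, k))² = (-22 + (-10 - 5*(-9) + 2*3)/(2 - 9))² = (-22 + (-10 + 45 + 6)/(-7))² = (-22 - ⅐*41)² = (-22 - 41/7)² = (-195/7)² = 38025/49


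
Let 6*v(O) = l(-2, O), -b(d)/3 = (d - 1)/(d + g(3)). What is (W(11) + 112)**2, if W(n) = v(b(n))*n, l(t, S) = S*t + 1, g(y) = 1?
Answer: 15129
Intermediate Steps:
l(t, S) = 1 + S*t
b(d) = -3*(-1 + d)/(1 + d) (b(d) = -3*(d - 1)/(d + 1) = -3*(-1 + d)/(1 + d))
v(O) = 1/6 - O/3 (v(O) = (1 + O*(-2))/6 = (1 - 2*O)/6 = 1/6 - O/3)
W(n) = n*(1/6 - (1 - n)/(1 + n)) (W(n) = (1/6 - (1 - n)/(1 + n))*n = n*(1/6 - (1 - n)/(1 + n)))
(W(11) + 112)**2 = ((1/6)*11*(-5 + 7*11)/(1 + 11) + 112)**2 = ((1/6)*11*(-5 + 77)/12 + 112)**2 = ((1/6)*11*(1/12)*72 + 112)**2 = (11 + 112)**2 = 123**2 = 15129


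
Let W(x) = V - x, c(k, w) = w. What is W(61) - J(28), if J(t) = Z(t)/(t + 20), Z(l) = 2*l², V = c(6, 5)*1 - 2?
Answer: -272/3 ≈ -90.667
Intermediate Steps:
V = 3 (V = 5*1 - 2 = 5 - 2 = 3)
J(t) = 2*t²/(20 + t) (J(t) = (2*t²)/(t + 20) = (2*t²)/(20 + t) = 2*t²/(20 + t))
W(x) = 3 - x
W(61) - J(28) = (3 - 1*61) - 2*28²/(20 + 28) = (3 - 61) - 2*784/48 = -58 - 2*784/48 = -58 - 1*98/3 = -58 - 98/3 = -272/3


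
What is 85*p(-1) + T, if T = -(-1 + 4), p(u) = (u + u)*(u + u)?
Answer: 337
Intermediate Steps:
p(u) = 4*u² (p(u) = (2*u)*(2*u) = 4*u²)
T = -3 (T = -1*3 = -3)
85*p(-1) + T = 85*(4*(-1)²) - 3 = 85*(4*1) - 3 = 85*4 - 3 = 340 - 3 = 337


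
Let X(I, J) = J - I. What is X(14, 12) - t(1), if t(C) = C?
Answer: -3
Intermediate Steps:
X(14, 12) - t(1) = (12 - 1*14) - 1*1 = (12 - 14) - 1 = -2 - 1 = -3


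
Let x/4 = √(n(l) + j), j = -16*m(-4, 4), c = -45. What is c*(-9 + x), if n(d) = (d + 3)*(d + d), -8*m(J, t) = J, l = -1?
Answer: 405 - 360*I*√3 ≈ 405.0 - 623.54*I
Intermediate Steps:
m(J, t) = -J/8
n(d) = 2*d*(3 + d) (n(d) = (3 + d)*(2*d) = 2*d*(3 + d))
j = -8 (j = -(-2)*(-4) = -16*½ = -8)
x = 8*I*√3 (x = 4*√(2*(-1)*(3 - 1) - 8) = 4*√(2*(-1)*2 - 8) = 4*√(-4 - 8) = 4*√(-12) = 4*(2*I*√3) = 8*I*√3 ≈ 13.856*I)
c*(-9 + x) = -45*(-9 + 8*I*√3) = 405 - 360*I*√3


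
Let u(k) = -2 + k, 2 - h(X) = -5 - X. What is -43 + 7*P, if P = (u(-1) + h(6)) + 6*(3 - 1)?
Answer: 111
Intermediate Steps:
h(X) = 7 + X (h(X) = 2 - (-5 - X) = 2 + (5 + X) = 7 + X)
P = 22 (P = ((-2 - 1) + (7 + 6)) + 6*(3 - 1) = (-3 + 13) + 6*2 = 10 + 12 = 22)
-43 + 7*P = -43 + 7*22 = -43 + 154 = 111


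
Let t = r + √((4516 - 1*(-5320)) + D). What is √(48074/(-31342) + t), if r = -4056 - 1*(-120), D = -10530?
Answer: √(-966980512403 + 245580241*I*√694)/15671 ≈ 0.20991 + 62.75*I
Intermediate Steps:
r = -3936 (r = -4056 + 120 = -3936)
t = -3936 + I*√694 (t = -3936 + √((4516 - 1*(-5320)) - 10530) = -3936 + √((4516 + 5320) - 10530) = -3936 + √(9836 - 10530) = -3936 + √(-694) = -3936 + I*√694 ≈ -3936.0 + 26.344*I)
√(48074/(-31342) + t) = √(48074/(-31342) + (-3936 + I*√694)) = √(48074*(-1/31342) + (-3936 + I*√694)) = √(-24037/15671 + (-3936 + I*√694)) = √(-61705093/15671 + I*√694)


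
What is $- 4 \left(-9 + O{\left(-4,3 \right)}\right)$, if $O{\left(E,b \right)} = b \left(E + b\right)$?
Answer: $48$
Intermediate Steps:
$- 4 \left(-9 + O{\left(-4,3 \right)}\right) = - 4 \left(-9 + 3 \left(-4 + 3\right)\right) = - 4 \left(-9 + 3 \left(-1\right)\right) = - 4 \left(-9 - 3\right) = \left(-4\right) \left(-12\right) = 48$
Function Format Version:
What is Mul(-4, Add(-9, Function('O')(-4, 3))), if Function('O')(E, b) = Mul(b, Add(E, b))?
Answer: 48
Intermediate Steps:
Mul(-4, Add(-9, Function('O')(-4, 3))) = Mul(-4, Add(-9, Mul(3, Add(-4, 3)))) = Mul(-4, Add(-9, Mul(3, -1))) = Mul(-4, Add(-9, -3)) = Mul(-4, -12) = 48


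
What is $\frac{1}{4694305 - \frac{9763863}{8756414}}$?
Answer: $\frac{8756414}{41105268258407} \approx 2.1302 \cdot 10^{-7}$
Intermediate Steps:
$\frac{1}{4694305 - \frac{9763863}{8756414}} = \frac{1}{\frac{41105268258407}{8756414}} = \frac{8756414}{41105268258407}$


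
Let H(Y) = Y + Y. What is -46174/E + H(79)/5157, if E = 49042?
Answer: -115185341/126454797 ≈ -0.91088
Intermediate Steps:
H(Y) = 2*Y
-46174/E + H(79)/5157 = -46174/49042 + (2*79)/5157 = -46174*1/49042 + 158*(1/5157) = -23087/24521 + 158/5157 = -115185341/126454797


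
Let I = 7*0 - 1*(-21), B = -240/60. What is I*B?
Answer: -84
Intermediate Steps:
B = -4 (B = -240*1/60 = -4)
I = 21 (I = 0 + 21 = 21)
I*B = 21*(-4) = -84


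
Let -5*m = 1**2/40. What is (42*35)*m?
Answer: -147/20 ≈ -7.3500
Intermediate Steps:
m = -1/200 (m = -1**2/(5*40) = -1/(5*40) = -1/5*1/40 = -1/200 ≈ -0.0050000)
(42*35)*m = (42*35)*(-1/200) = 1470*(-1/200) = -147/20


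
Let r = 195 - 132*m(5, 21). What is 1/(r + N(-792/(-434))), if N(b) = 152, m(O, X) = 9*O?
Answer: -1/5593 ≈ -0.00017879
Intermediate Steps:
r = -5745 (r = 195 - 1188*5 = 195 - 132*45 = 195 - 5940 = -5745)
1/(r + N(-792/(-434))) = 1/(-5745 + 152) = 1/(-5593) = -1/5593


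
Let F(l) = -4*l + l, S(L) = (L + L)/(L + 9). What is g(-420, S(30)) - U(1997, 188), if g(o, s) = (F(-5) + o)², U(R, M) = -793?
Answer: 164818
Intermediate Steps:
S(L) = 2*L/(9 + L) (S(L) = (2*L)/(9 + L) = 2*L/(9 + L))
F(l) = -3*l
g(o, s) = (15 + o)² (g(o, s) = (-3*(-5) + o)² = (15 + o)²)
g(-420, S(30)) - U(1997, 188) = (15 - 420)² - 1*(-793) = (-405)² + 793 = 164025 + 793 = 164818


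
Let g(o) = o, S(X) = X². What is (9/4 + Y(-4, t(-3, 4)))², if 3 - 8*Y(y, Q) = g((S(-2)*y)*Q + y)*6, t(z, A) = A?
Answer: 184041/64 ≈ 2875.6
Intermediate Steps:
Y(y, Q) = 3/8 - 3*y/4 - 3*Q*y (Y(y, Q) = 3/8 - (((-2)²*y)*Q + y)*6/8 = 3/8 - ((4*y)*Q + y)*6/8 = 3/8 - (4*Q*y + y)*6/8 = 3/8 - (y + 4*Q*y)*6/8 = 3/8 - (6*y + 24*Q*y)/8 = 3/8 + (-3*y/4 - 3*Q*y) = 3/8 - 3*y/4 - 3*Q*y)
(9/4 + Y(-4, t(-3, 4)))² = (9/4 + (3/8 - ¾*(-4)*(1 + 4*4)))² = (9*(¼) + (3/8 - ¾*(-4)*(1 + 16)))² = (9/4 + (3/8 - ¾*(-4)*17))² = (9/4 + (3/8 + 51))² = (9/4 + 411/8)² = (429/8)² = 184041/64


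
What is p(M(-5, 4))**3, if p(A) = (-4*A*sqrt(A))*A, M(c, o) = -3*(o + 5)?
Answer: 2008387814976*I*sqrt(3) ≈ 3.4786e+12*I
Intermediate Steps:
M(c, o) = -15 - 3*o (M(c, o) = -3*(5 + o) = -15 - 3*o)
p(A) = -4*A**(5/2) (p(A) = (-4*A**(3/2))*A = -4*A**(5/2))
p(M(-5, 4))**3 = (-4*(-15 - 3*4)**(5/2))**3 = (-4*(-15 - 12)**(5/2))**3 = (-8748*I*sqrt(3))**3 = 2008387814976*I*sqrt(3)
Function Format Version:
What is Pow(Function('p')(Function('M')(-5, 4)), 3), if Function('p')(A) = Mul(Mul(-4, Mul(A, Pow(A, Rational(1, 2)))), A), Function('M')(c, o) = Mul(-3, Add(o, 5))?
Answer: Mul(2008387814976, I, Pow(3, Rational(1, 2))) ≈ Mul(3.4786e+12, I)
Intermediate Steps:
Function('M')(c, o) = Add(-15, Mul(-3, o)) (Function('M')(c, o) = Mul(-3, Add(5, o)) = Add(-15, Mul(-3, o)))
Function('p')(A) = Mul(-4, Pow(A, Rational(5, 2))) (Function('p')(A) = Mul(Mul(-4, Pow(A, Rational(3, 2))), A) = Mul(-4, Pow(A, Rational(5, 2))))
Pow(Function('p')(Function('M')(-5, 4)), 3) = Pow(Mul(-4, Pow(Add(-15, Mul(-3, 4)), Rational(5, 2))), 3) = Pow(Mul(-4, Pow(Add(-15, -12), Rational(5, 2))), 3) = Pow(Mul(-4, Pow(-27, Rational(5, 2))), 3) = Pow(Mul(-4, Mul(2187, I, Pow(3, Rational(1, 2)))), 3) = Pow(Mul(-8748, I, Pow(3, Rational(1, 2))), 3) = Mul(2008387814976, I, Pow(3, Rational(1, 2)))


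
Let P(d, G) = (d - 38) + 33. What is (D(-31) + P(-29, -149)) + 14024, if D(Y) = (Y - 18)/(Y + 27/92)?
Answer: 39526258/2825 ≈ 13992.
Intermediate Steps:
P(d, G) = -5 + d (P(d, G) = (-38 + d) + 33 = -5 + d)
D(Y) = (-18 + Y)/(27/92 + Y) (D(Y) = (-18 + Y)/(Y + 27*(1/92)) = (-18 + Y)/(Y + 27/92) = (-18 + Y)/(27/92 + Y))
(D(-31) + P(-29, -149)) + 14024 = (92*(-18 - 31)/(27 + 92*(-31)) + (-5 - 29)) + 14024 = (92*(-49)/(27 - 2852) - 34) + 14024 = (92*(-49)/(-2825) - 34) + 14024 = (92*(-1/2825)*(-49) - 34) + 14024 = (4508/2825 - 34) + 14024 = -91542/2825 + 14024 = 39526258/2825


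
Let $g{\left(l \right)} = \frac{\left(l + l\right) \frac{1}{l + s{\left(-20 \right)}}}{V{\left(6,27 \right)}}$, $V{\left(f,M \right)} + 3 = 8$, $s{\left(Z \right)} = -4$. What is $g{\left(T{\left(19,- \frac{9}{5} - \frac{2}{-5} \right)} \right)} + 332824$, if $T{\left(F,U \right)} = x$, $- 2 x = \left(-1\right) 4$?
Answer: $\frac{1664118}{5} \approx 3.3282 \cdot 10^{5}$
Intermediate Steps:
$x = 2$ ($x = - \frac{\left(-1\right) 4}{2} = \left(- \frac{1}{2}\right) \left(-4\right) = 2$)
$V{\left(f,M \right)} = 5$ ($V{\left(f,M \right)} = -3 + 8 = 5$)
$T{\left(F,U \right)} = 2$
$g{\left(l \right)} = \frac{2 l}{5 \left(-4 + l\right)}$ ($g{\left(l \right)} = \frac{\left(l + l\right) \frac{1}{l - 4}}{5} = \frac{2 l}{-4 + l} \frac{1}{5} = \frac{2 l}{5 \left(-4 + l\right)}$)
$g{\left(T{\left(19,- \frac{9}{5} - \frac{2}{-5} \right)} \right)} + 332824 = \frac{2}{5} \cdot 2 \frac{1}{-4 + 2} + 332824 = \frac{2}{5} \cdot 2 \frac{1}{-2} + 332824 = \frac{2}{5} \cdot 2 \left(- \frac{1}{2}\right) + 332824 = - \frac{2}{5} + 332824 = \frac{1664118}{5}$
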